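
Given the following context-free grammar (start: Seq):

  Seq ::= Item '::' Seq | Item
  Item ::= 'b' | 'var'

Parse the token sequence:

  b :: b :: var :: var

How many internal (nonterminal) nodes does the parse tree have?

8

[Seq [Item b] :: [Seq [Item b] :: [Seq [Item var] :: [Seq [Item var]]]]]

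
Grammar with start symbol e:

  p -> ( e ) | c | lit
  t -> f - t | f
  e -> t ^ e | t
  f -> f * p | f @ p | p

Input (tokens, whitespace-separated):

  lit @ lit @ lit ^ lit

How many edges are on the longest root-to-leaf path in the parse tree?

6

[e [t [f [f [f [p lit]] @ [p lit]] @ [p lit]]] ^ [e [t [f [p lit]]]]]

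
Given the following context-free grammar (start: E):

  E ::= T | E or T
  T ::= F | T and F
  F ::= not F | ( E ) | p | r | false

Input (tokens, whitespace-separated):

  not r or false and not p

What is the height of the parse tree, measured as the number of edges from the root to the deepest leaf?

5

[E [E [T [F not [F r]]]] or [T [T [F false]] and [F not [F p]]]]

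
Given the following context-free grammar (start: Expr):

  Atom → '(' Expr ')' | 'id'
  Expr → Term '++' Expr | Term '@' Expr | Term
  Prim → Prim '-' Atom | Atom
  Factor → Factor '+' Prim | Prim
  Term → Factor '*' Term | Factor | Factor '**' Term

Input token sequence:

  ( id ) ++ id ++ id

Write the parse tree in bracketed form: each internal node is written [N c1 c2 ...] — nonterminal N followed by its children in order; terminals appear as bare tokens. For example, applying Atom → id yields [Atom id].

[Expr [Term [Factor [Prim [Atom ( [Expr [Term [Factor [Prim [Atom id]]]]] )]]]] ++ [Expr [Term [Factor [Prim [Atom id]]]] ++ [Expr [Term [Factor [Prim [Atom id]]]]]]]

Expr
Term ++ Expr
Factor ++ Expr
Prim ++ Expr
Atom ++ Expr
( Expr ) ++ Expr
( Term ) ++ Expr
( Factor ) ++ Expr
( Prim ) ++ Expr
( Atom ) ++ Expr
( id ) ++ Expr
( id ) ++ Term ++ Expr
( id ) ++ Factor ++ Expr
( id ) ++ Prim ++ Expr
( id ) ++ Atom ++ Expr
( id ) ++ id ++ Expr
( id ) ++ id ++ Term
( id ) ++ id ++ Factor
( id ) ++ id ++ Prim
( id ) ++ id ++ Atom
( id ) ++ id ++ id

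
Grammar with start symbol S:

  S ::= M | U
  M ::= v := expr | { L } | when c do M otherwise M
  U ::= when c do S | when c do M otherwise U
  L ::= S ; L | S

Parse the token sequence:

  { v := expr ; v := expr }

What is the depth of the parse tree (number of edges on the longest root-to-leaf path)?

[S [M { [L [S [M v := expr]] ; [L [S [M v := expr]]]] }]]

6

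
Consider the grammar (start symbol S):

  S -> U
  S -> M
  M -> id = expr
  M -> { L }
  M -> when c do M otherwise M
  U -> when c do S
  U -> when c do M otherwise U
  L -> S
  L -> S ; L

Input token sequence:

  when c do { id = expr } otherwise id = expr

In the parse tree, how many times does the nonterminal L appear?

1

[S [M when c do [M { [L [S [M id = expr]]] }] otherwise [M id = expr]]]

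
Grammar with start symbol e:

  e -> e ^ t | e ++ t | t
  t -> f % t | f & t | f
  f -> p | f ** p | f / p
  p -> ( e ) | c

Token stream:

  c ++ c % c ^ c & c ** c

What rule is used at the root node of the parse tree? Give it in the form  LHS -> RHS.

[e [e [e [t [f [p c]]]] ++ [t [f [p c]] % [t [f [p c]]]]] ^ [t [f [p c]] & [t [f [f [p c]] ** [p c]]]]]

e -> e ^ t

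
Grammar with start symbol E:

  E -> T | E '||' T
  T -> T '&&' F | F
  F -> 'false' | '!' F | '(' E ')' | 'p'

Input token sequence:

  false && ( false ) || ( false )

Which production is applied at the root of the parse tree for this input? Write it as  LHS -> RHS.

[E [E [T [T [F false]] && [F ( [E [T [F false]]] )]]] || [T [F ( [E [T [F false]]] )]]]

E -> E '||' T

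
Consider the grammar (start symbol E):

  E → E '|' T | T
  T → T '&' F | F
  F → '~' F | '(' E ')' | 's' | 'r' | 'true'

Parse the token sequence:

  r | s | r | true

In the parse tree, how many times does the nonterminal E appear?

[E [E [E [E [T [F r]]] | [T [F s]]] | [T [F r]]] | [T [F true]]]

4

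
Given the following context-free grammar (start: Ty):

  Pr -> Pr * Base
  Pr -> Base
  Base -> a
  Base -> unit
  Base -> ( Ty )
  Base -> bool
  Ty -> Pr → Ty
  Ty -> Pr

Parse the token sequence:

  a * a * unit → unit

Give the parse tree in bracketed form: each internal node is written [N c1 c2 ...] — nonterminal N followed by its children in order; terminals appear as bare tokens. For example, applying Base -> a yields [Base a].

[Ty [Pr [Pr [Pr [Base a]] * [Base a]] * [Base unit]] → [Ty [Pr [Base unit]]]]

Ty
Pr → Ty
Pr * Base → Ty
Pr * Base * Base → Ty
Base * Base * Base → Ty
a * Base * Base → Ty
a * a * Base → Ty
a * a * unit → Ty
a * a * unit → Pr
a * a * unit → Base
a * a * unit → unit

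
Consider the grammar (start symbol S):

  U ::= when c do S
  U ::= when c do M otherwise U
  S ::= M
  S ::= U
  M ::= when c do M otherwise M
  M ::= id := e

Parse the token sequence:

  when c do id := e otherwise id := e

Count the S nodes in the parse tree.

1

[S [M when c do [M id := e] otherwise [M id := e]]]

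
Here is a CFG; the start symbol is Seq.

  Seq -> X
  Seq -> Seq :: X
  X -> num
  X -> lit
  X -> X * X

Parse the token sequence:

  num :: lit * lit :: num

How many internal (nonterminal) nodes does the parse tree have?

[Seq [Seq [Seq [X num]] :: [X [X lit] * [X lit]]] :: [X num]]

8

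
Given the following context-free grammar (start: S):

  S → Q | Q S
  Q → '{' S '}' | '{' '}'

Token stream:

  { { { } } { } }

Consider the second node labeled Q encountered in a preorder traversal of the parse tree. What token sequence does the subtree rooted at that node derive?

[S [Q { [S [Q { [S [Q { }]] }] [S [Q { }]]] }]]

{ { } }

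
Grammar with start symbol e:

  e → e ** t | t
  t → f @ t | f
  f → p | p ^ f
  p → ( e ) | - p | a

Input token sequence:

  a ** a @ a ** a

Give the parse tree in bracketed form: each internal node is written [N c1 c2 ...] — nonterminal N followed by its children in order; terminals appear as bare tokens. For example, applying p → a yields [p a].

e
e ** t
e ** t ** t
t ** t ** t
f ** t ** t
p ** t ** t
a ** t ** t
a ** f @ t ** t
a ** p @ t ** t
a ** a @ t ** t
a ** a @ f ** t
a ** a @ p ** t
a ** a @ a ** t
a ** a @ a ** f
a ** a @ a ** p
a ** a @ a ** a

[e [e [e [t [f [p a]]]] ** [t [f [p a]] @ [t [f [p a]]]]] ** [t [f [p a]]]]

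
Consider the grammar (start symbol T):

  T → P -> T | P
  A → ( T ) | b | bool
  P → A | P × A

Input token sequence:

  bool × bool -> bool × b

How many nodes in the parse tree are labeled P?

4

[T [P [P [A bool]] × [A bool]] -> [T [P [P [A bool]] × [A b]]]]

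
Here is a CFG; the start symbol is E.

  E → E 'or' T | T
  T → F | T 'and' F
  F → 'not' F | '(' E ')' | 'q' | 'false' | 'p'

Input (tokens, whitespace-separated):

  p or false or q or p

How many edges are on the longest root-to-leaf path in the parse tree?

[E [E [E [E [T [F p]]] or [T [F false]]] or [T [F q]]] or [T [F p]]]

6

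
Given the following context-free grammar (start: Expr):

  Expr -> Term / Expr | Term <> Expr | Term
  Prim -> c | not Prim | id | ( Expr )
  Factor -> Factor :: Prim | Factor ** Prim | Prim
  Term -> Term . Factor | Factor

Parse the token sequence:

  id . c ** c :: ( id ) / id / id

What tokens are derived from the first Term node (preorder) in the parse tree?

id . c ** c :: ( id )

[Expr [Term [Term [Factor [Prim id]]] . [Factor [Factor [Factor [Prim c]] ** [Prim c]] :: [Prim ( [Expr [Term [Factor [Prim id]]]] )]]] / [Expr [Term [Factor [Prim id]]] / [Expr [Term [Factor [Prim id]]]]]]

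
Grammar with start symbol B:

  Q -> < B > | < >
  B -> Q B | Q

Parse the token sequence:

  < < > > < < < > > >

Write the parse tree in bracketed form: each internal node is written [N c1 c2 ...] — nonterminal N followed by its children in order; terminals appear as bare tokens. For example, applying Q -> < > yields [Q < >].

B
Q B
< B > B
< Q > B
< < > > B
< < > > Q
< < > > < B >
< < > > < Q >
< < > > < < B > >
< < > > < < Q > >
< < > > < < < > > >

[B [Q < [B [Q < >]] >] [B [Q < [B [Q < [B [Q < >]] >]] >]]]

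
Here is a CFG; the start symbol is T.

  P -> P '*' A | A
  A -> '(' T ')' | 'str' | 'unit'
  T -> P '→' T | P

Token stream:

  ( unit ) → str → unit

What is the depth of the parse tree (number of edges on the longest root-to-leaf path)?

6

[T [P [A ( [T [P [A unit]]] )]] → [T [P [A str]] → [T [P [A unit]]]]]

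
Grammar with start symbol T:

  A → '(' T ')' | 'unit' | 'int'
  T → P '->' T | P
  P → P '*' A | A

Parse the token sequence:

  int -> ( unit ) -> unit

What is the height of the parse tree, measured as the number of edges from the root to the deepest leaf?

[T [P [A int]] -> [T [P [A ( [T [P [A unit]]] )]] -> [T [P [A unit]]]]]

7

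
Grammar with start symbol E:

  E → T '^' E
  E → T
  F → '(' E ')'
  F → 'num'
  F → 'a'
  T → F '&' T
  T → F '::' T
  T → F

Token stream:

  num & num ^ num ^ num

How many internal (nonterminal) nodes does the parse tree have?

11

[E [T [F num] & [T [F num]]] ^ [E [T [F num]] ^ [E [T [F num]]]]]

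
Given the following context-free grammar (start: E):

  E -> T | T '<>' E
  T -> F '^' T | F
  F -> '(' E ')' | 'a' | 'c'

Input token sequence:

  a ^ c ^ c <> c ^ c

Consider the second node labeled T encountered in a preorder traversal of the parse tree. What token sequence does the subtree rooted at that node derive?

[E [T [F a] ^ [T [F c] ^ [T [F c]]]] <> [E [T [F c] ^ [T [F c]]]]]

c ^ c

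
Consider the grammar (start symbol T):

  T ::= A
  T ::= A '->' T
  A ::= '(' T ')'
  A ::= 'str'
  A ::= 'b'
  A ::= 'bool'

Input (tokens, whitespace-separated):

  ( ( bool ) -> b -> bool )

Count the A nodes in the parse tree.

[T [A ( [T [A ( [T [A bool]] )] -> [T [A b] -> [T [A bool]]]] )]]

5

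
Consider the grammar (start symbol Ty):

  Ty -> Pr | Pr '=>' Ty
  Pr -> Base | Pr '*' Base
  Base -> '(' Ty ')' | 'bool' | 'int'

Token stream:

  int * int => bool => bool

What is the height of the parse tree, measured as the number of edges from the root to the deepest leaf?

5

[Ty [Pr [Pr [Base int]] * [Base int]] => [Ty [Pr [Base bool]] => [Ty [Pr [Base bool]]]]]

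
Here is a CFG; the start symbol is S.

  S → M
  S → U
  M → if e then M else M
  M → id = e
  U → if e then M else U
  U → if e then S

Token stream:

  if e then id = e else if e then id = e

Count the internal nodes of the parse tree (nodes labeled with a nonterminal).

6

[S [U if e then [M id = e] else [U if e then [S [M id = e]]]]]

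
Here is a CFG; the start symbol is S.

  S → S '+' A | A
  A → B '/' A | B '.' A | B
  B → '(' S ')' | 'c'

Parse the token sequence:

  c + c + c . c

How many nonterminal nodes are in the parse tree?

11

[S [S [S [A [B c]]] + [A [B c]]] + [A [B c] . [A [B c]]]]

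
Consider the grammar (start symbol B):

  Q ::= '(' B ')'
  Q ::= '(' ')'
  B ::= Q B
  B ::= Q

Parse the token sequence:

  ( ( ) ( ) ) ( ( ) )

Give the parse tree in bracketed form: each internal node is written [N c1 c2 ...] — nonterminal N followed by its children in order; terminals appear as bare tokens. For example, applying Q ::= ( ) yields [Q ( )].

[B [Q ( [B [Q ( )] [B [Q ( )]]] )] [B [Q ( [B [Q ( )]] )]]]

B
Q B
( B ) B
( Q B ) B
( ( ) B ) B
( ( ) Q ) B
( ( ) ( ) ) B
( ( ) ( ) ) Q
( ( ) ( ) ) ( B )
( ( ) ( ) ) ( Q )
( ( ) ( ) ) ( ( ) )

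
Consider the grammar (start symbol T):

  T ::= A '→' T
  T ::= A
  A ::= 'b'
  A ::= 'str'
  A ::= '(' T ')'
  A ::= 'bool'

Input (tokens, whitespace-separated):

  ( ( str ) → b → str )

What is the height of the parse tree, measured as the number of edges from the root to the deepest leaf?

6

[T [A ( [T [A ( [T [A str]] )] → [T [A b] → [T [A str]]]] )]]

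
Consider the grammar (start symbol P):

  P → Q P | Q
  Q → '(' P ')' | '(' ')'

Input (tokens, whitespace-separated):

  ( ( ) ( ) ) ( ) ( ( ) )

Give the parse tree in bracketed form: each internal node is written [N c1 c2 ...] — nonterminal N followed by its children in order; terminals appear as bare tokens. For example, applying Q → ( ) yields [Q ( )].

P
Q P
( P ) P
( Q P ) P
( ( ) P ) P
( ( ) Q ) P
( ( ) ( ) ) P
( ( ) ( ) ) Q P
( ( ) ( ) ) ( ) P
( ( ) ( ) ) ( ) Q
( ( ) ( ) ) ( ) ( P )
( ( ) ( ) ) ( ) ( Q )
( ( ) ( ) ) ( ) ( ( ) )

[P [Q ( [P [Q ( )] [P [Q ( )]]] )] [P [Q ( )] [P [Q ( [P [Q ( )]] )]]]]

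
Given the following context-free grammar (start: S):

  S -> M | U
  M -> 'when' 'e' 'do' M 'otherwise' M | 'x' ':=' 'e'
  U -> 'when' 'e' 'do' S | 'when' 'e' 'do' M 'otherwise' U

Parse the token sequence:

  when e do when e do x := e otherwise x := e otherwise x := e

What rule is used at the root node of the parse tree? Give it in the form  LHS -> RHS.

S -> M

[S [M when e do [M when e do [M x := e] otherwise [M x := e]] otherwise [M x := e]]]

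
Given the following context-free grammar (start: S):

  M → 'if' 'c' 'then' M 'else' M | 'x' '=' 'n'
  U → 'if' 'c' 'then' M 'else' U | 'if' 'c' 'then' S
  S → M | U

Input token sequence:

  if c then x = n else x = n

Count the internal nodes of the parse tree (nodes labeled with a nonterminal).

4

[S [M if c then [M x = n] else [M x = n]]]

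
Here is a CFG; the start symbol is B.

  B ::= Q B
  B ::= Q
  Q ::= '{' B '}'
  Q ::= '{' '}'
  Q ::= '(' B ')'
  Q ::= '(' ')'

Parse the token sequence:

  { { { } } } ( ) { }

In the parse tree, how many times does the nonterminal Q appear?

5

[B [Q { [B [Q { [B [Q { }]] }]] }] [B [Q ( )] [B [Q { }]]]]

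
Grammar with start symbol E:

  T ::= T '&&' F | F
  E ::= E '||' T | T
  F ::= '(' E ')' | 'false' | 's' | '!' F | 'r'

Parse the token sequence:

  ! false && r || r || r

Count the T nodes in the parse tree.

[E [E [E [T [T [F ! [F false]]] && [F r]]] || [T [F r]]] || [T [F r]]]

4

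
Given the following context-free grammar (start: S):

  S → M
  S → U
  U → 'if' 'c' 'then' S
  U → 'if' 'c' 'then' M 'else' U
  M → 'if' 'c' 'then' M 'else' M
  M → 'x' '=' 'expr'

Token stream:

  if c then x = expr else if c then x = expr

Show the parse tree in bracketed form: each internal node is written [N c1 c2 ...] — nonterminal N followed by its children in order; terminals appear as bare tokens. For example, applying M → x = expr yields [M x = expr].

[S [U if c then [M x = expr] else [U if c then [S [M x = expr]]]]]

S
U
if c then M else U
if c then x = expr else U
if c then x = expr else if c then S
if c then x = expr else if c then M
if c then x = expr else if c then x = expr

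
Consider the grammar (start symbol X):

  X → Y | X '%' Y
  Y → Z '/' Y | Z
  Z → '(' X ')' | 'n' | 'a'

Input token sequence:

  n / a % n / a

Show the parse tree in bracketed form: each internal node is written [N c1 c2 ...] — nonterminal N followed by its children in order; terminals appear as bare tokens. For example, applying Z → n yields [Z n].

[X [X [Y [Z n] / [Y [Z a]]]] % [Y [Z n] / [Y [Z a]]]]

X
X % Y
Y % Y
Z / Y % Y
n / Y % Y
n / Z % Y
n / a % Y
n / a % Z / Y
n / a % n / Y
n / a % n / Z
n / a % n / a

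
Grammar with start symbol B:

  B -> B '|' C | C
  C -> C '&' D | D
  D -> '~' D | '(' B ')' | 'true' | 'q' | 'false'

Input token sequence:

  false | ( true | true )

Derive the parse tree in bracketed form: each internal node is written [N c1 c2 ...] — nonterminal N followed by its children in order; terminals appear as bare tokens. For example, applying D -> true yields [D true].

[B [B [C [D false]]] | [C [D ( [B [B [C [D true]]] | [C [D true]]] )]]]

B
B | C
C | C
D | C
false | C
false | D
false | ( B )
false | ( B | C )
false | ( C | C )
false | ( D | C )
false | ( true | C )
false | ( true | D )
false | ( true | true )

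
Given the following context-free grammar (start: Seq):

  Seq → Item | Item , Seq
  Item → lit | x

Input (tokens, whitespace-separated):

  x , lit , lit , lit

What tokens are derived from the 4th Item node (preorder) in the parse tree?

[Seq [Item x] , [Seq [Item lit] , [Seq [Item lit] , [Seq [Item lit]]]]]

lit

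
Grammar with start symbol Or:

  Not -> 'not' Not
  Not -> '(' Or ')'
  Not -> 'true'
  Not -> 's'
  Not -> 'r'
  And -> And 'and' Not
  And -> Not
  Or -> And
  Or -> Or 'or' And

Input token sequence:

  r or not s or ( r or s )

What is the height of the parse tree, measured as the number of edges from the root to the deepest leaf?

[Or [Or [Or [And [Not r]]] or [And [Not not [Not s]]]] or [And [Not ( [Or [Or [And [Not r]]] or [And [Not s]]] )]]]

7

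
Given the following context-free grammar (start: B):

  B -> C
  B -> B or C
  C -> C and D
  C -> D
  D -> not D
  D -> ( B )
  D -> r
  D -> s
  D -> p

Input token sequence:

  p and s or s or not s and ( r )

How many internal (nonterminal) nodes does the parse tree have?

17

[B [B [B [C [C [D p]] and [D s]]] or [C [D s]]] or [C [C [D not [D s]]] and [D ( [B [C [D r]]] )]]]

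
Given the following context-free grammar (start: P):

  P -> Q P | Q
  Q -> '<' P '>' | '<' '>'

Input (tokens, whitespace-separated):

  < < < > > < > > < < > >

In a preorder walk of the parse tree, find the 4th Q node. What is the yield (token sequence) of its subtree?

< >

[P [Q < [P [Q < [P [Q < >]] >] [P [Q < >]]] >] [P [Q < [P [Q < >]] >]]]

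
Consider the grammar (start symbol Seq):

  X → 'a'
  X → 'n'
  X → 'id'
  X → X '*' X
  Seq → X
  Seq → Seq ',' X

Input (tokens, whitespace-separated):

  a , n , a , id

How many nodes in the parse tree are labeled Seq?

4

[Seq [Seq [Seq [Seq [X a]] , [X n]] , [X a]] , [X id]]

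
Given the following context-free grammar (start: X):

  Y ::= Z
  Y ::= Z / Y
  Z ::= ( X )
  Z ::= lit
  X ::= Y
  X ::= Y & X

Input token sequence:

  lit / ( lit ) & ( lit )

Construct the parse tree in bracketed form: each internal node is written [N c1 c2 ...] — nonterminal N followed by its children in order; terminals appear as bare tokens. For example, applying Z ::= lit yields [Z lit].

X
Y & X
Z / Y & X
lit / Y & X
lit / Z & X
lit / ( X ) & X
lit / ( Y ) & X
lit / ( Z ) & X
lit / ( lit ) & X
lit / ( lit ) & Y
lit / ( lit ) & Z
lit / ( lit ) & ( X )
lit / ( lit ) & ( Y )
lit / ( lit ) & ( Z )
lit / ( lit ) & ( lit )

[X [Y [Z lit] / [Y [Z ( [X [Y [Z lit]]] )]]] & [X [Y [Z ( [X [Y [Z lit]]] )]]]]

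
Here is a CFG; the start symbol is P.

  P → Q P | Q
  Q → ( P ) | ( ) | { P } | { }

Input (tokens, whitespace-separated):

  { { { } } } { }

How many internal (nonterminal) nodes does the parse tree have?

8

[P [Q { [P [Q { [P [Q { }]] }]] }] [P [Q { }]]]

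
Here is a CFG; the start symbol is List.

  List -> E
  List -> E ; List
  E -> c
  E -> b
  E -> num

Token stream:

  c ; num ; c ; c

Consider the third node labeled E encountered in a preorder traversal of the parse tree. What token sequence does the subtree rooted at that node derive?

[List [E c] ; [List [E num] ; [List [E c] ; [List [E c]]]]]

c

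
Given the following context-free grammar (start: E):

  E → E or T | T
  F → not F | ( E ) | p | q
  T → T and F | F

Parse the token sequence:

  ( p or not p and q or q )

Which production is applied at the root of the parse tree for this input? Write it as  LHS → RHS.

[E [T [F ( [E [E [E [T [F p]]] or [T [T [F not [F p]]] and [F q]]] or [T [F q]]] )]]]

E → T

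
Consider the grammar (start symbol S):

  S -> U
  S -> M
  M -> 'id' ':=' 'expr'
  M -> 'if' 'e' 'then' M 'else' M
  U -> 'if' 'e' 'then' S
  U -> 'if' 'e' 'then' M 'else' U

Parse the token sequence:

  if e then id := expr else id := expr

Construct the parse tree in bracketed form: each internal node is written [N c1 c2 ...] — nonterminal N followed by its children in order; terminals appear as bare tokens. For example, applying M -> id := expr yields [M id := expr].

S
M
if e then M else M
if e then id := expr else M
if e then id := expr else id := expr

[S [M if e then [M id := expr] else [M id := expr]]]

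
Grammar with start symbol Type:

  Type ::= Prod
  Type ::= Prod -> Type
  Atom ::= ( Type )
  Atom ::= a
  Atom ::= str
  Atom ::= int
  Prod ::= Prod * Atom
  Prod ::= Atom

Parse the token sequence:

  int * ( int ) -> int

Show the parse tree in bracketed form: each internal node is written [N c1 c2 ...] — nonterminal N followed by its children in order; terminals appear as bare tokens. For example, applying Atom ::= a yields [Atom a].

Type
Prod -> Type
Prod * Atom -> Type
Atom * Atom -> Type
int * Atom -> Type
int * ( Type ) -> Type
int * ( Prod ) -> Type
int * ( Atom ) -> Type
int * ( int ) -> Type
int * ( int ) -> Prod
int * ( int ) -> Atom
int * ( int ) -> int

[Type [Prod [Prod [Atom int]] * [Atom ( [Type [Prod [Atom int]]] )]] -> [Type [Prod [Atom int]]]]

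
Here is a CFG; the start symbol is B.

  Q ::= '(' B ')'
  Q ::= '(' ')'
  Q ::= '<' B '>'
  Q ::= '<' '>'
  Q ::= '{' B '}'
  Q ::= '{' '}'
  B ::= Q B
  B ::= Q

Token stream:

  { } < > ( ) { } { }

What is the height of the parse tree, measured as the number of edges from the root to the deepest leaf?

6

[B [Q { }] [B [Q < >] [B [Q ( )] [B [Q { }] [B [Q { }]]]]]]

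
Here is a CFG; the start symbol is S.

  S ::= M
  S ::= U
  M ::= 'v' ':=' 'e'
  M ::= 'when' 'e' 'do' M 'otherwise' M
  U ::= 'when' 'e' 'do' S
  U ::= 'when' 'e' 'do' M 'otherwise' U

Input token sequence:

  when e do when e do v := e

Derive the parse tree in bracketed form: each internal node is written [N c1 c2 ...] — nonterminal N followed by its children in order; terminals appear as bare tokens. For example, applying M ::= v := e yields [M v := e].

S
U
when e do S
when e do U
when e do when e do S
when e do when e do M
when e do when e do v := e

[S [U when e do [S [U when e do [S [M v := e]]]]]]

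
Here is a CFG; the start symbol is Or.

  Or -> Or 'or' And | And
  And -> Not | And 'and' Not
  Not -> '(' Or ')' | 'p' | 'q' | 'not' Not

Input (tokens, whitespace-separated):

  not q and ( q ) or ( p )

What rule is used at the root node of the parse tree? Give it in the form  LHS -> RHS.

Or -> Or 'or' And

[Or [Or [And [And [Not not [Not q]]] and [Not ( [Or [And [Not q]]] )]]] or [And [Not ( [Or [And [Not p]]] )]]]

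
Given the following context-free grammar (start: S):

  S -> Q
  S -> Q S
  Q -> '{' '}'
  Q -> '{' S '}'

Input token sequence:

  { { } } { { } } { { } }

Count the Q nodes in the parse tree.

6

[S [Q { [S [Q { }]] }] [S [Q { [S [Q { }]] }] [S [Q { [S [Q { }]] }]]]]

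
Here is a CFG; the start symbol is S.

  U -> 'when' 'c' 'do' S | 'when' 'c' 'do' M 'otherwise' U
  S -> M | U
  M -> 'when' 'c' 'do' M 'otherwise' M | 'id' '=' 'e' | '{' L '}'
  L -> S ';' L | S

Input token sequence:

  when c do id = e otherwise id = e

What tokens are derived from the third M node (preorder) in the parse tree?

id = e

[S [M when c do [M id = e] otherwise [M id = e]]]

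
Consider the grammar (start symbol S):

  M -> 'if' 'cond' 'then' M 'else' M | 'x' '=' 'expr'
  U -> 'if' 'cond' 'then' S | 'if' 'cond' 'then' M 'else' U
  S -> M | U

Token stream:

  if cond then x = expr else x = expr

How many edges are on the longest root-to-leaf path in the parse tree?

3

[S [M if cond then [M x = expr] else [M x = expr]]]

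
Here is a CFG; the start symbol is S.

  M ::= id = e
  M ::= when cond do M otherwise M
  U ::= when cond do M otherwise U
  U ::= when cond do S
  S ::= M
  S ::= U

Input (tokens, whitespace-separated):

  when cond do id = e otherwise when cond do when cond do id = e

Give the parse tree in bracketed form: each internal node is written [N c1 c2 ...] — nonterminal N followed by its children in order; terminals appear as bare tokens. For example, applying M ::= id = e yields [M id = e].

[S [U when cond do [M id = e] otherwise [U when cond do [S [U when cond do [S [M id = e]]]]]]]

S
U
when cond do M otherwise U
when cond do id = e otherwise U
when cond do id = e otherwise when cond do S
when cond do id = e otherwise when cond do U
when cond do id = e otherwise when cond do when cond do S
when cond do id = e otherwise when cond do when cond do M
when cond do id = e otherwise when cond do when cond do id = e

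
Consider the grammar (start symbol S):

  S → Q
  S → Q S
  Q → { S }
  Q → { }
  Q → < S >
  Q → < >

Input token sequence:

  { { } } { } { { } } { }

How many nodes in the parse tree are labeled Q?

[S [Q { [S [Q { }]] }] [S [Q { }] [S [Q { [S [Q { }]] }] [S [Q { }]]]]]

6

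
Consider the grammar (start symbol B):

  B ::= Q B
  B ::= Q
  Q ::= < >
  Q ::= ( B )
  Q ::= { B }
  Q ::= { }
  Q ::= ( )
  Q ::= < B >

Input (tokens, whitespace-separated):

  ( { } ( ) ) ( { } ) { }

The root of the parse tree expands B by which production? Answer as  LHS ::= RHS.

B ::= Q B

[B [Q ( [B [Q { }] [B [Q ( )]]] )] [B [Q ( [B [Q { }]] )] [B [Q { }]]]]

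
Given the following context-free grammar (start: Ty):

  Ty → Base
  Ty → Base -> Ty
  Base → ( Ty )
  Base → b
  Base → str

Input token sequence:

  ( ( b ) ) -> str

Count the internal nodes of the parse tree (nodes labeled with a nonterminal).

8

[Ty [Base ( [Ty [Base ( [Ty [Base b]] )]] )] -> [Ty [Base str]]]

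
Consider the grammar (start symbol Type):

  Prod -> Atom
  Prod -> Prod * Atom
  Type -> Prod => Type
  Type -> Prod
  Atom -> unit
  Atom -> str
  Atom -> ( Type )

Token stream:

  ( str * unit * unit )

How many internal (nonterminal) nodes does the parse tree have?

10

[Type [Prod [Atom ( [Type [Prod [Prod [Prod [Atom str]] * [Atom unit]] * [Atom unit]]] )]]]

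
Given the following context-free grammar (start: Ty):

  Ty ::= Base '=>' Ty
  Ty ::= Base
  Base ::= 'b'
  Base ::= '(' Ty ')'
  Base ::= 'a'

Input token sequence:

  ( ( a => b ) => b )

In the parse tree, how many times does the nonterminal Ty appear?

[Ty [Base ( [Ty [Base ( [Ty [Base a] => [Ty [Base b]]] )] => [Ty [Base b]]] )]]

5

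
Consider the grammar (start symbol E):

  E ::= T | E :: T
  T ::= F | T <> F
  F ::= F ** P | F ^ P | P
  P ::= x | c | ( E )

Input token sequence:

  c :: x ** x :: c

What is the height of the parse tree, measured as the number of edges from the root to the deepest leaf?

[E [E [E [T [F [P c]]]] :: [T [F [F [P x]] ** [P x]]]] :: [T [F [P c]]]]

6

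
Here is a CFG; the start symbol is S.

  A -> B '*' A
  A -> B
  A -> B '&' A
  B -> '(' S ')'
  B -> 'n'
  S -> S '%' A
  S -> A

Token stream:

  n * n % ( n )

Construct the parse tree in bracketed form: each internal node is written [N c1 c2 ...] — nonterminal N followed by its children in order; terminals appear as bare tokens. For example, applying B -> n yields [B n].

[S [S [A [B n] * [A [B n]]]] % [A [B ( [S [A [B n]]] )]]]

S
S % A
A % A
B * A % A
n * A % A
n * B % A
n * n % A
n * n % B
n * n % ( S )
n * n % ( A )
n * n % ( B )
n * n % ( n )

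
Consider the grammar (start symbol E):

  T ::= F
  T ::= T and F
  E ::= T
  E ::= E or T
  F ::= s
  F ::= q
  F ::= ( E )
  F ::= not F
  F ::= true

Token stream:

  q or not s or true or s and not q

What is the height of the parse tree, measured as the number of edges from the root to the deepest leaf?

[E [E [E [E [T [F q]]] or [T [F not [F s]]]] or [T [F true]]] or [T [T [F s]] and [F not [F q]]]]

6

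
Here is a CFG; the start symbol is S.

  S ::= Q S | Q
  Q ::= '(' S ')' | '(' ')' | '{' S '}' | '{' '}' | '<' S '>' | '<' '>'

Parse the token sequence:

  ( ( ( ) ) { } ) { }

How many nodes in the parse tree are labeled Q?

[S [Q ( [S [Q ( [S [Q ( )]] )] [S [Q { }]]] )] [S [Q { }]]]

5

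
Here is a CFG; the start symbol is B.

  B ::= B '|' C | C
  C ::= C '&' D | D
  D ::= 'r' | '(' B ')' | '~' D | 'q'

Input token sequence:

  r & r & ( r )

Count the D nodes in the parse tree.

4

[B [C [C [C [D r]] & [D r]] & [D ( [B [C [D r]]] )]]]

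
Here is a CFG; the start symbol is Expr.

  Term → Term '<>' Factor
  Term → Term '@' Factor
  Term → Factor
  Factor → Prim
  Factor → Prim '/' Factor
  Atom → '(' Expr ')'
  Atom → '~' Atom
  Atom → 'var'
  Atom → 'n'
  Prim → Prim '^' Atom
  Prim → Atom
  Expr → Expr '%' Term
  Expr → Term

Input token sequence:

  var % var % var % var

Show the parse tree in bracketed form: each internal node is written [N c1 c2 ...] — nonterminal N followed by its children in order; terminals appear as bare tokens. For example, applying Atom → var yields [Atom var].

[Expr [Expr [Expr [Expr [Term [Factor [Prim [Atom var]]]]] % [Term [Factor [Prim [Atom var]]]]] % [Term [Factor [Prim [Atom var]]]]] % [Term [Factor [Prim [Atom var]]]]]

Expr
Expr % Term
Expr % Term % Term
Expr % Term % Term % Term
Term % Term % Term % Term
Factor % Term % Term % Term
Prim % Term % Term % Term
Atom % Term % Term % Term
var % Term % Term % Term
var % Factor % Term % Term
var % Prim % Term % Term
var % Atom % Term % Term
var % var % Term % Term
var % var % Factor % Term
var % var % Prim % Term
var % var % Atom % Term
var % var % var % Term
var % var % var % Factor
var % var % var % Prim
var % var % var % Atom
var % var % var % var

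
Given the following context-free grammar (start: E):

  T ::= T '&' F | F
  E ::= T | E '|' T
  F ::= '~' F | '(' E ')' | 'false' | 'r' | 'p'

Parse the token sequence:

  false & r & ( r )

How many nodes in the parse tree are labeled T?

[E [T [T [T [F false]] & [F r]] & [F ( [E [T [F r]]] )]]]

4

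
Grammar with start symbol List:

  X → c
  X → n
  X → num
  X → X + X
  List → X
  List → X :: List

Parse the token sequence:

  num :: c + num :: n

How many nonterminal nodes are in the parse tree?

8

[List [X num] :: [List [X [X c] + [X num]] :: [List [X n]]]]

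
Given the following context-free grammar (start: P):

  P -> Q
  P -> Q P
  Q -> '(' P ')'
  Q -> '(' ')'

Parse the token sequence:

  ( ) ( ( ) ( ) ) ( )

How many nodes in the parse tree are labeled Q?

5

[P [Q ( )] [P [Q ( [P [Q ( )] [P [Q ( )]]] )] [P [Q ( )]]]]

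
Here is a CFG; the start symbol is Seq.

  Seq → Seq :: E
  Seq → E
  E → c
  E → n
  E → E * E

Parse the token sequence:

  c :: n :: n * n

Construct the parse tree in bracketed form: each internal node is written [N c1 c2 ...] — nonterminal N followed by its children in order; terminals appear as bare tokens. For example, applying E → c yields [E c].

Seq
Seq :: E
Seq :: E :: E
E :: E :: E
c :: E :: E
c :: n :: E
c :: n :: E * E
c :: n :: n * E
c :: n :: n * n

[Seq [Seq [Seq [E c]] :: [E n]] :: [E [E n] * [E n]]]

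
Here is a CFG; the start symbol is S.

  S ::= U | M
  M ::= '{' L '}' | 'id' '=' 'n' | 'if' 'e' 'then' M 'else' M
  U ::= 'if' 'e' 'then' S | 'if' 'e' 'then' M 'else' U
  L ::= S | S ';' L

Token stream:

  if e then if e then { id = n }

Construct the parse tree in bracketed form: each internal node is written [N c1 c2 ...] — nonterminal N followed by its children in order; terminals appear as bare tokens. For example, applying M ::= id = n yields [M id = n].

[S [U if e then [S [U if e then [S [M { [L [S [M id = n]]] }]]]]]]

S
U
if e then S
if e then U
if e then if e then S
if e then if e then M
if e then if e then { L }
if e then if e then { S }
if e then if e then { M }
if e then if e then { id = n }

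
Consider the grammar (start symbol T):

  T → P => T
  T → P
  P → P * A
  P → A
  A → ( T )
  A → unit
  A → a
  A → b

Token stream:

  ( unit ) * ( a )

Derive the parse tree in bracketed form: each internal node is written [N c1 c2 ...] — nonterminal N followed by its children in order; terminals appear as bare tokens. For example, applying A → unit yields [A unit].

[T [P [P [A ( [T [P [A unit]]] )]] * [A ( [T [P [A a]]] )]]]

T
P
P * A
A * A
( T ) * A
( P ) * A
( A ) * A
( unit ) * A
( unit ) * ( T )
( unit ) * ( P )
( unit ) * ( A )
( unit ) * ( a )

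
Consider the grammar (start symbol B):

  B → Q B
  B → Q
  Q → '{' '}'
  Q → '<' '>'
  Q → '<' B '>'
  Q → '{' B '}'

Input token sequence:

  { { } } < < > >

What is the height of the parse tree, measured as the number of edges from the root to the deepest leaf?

5

[B [Q { [B [Q { }]] }] [B [Q < [B [Q < >]] >]]]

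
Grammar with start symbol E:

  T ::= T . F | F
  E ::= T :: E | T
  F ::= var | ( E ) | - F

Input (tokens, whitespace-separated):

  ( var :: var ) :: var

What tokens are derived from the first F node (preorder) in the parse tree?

( var :: var )

[E [T [F ( [E [T [F var]] :: [E [T [F var]]]] )]] :: [E [T [F var]]]]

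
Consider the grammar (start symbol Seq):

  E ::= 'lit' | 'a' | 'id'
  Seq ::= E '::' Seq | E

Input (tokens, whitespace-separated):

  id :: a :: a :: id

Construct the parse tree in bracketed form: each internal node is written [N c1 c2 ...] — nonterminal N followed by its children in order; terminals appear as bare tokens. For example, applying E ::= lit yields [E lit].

Seq
E :: Seq
id :: Seq
id :: E :: Seq
id :: a :: Seq
id :: a :: E :: Seq
id :: a :: a :: Seq
id :: a :: a :: E
id :: a :: a :: id

[Seq [E id] :: [Seq [E a] :: [Seq [E a] :: [Seq [E id]]]]]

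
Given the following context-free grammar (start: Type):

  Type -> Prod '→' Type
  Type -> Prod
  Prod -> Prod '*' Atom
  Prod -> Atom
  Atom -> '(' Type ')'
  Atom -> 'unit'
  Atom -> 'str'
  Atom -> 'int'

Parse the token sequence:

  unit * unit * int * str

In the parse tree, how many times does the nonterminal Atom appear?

[Type [Prod [Prod [Prod [Prod [Atom unit]] * [Atom unit]] * [Atom int]] * [Atom str]]]

4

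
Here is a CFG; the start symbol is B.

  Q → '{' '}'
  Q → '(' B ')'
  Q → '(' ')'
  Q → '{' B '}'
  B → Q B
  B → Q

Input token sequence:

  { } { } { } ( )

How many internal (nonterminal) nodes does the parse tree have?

8

[B [Q { }] [B [Q { }] [B [Q { }] [B [Q ( )]]]]]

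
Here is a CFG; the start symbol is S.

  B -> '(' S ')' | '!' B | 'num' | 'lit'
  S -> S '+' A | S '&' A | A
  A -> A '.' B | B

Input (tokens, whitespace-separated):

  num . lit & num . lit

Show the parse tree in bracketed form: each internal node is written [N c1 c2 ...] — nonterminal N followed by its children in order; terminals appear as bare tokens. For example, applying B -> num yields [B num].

[S [S [A [A [B num]] . [B lit]]] & [A [A [B num]] . [B lit]]]

S
S & A
A & A
A . B & A
B . B & A
num . B & A
num . lit & A
num . lit & A . B
num . lit & B . B
num . lit & num . B
num . lit & num . lit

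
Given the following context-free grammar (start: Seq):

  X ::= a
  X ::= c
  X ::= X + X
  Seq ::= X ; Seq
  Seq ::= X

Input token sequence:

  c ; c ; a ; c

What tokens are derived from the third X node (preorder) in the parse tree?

[Seq [X c] ; [Seq [X c] ; [Seq [X a] ; [Seq [X c]]]]]

a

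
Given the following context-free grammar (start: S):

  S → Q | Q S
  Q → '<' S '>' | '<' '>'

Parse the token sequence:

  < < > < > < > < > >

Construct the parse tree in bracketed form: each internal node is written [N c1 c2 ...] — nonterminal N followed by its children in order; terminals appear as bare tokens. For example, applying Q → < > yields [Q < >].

[S [Q < [S [Q < >] [S [Q < >] [S [Q < >] [S [Q < >]]]]] >]]

S
Q
< S >
< Q S >
< < > S >
< < > Q S >
< < > < > S >
< < > < > Q S >
< < > < > < > S >
< < > < > < > Q >
< < > < > < > < > >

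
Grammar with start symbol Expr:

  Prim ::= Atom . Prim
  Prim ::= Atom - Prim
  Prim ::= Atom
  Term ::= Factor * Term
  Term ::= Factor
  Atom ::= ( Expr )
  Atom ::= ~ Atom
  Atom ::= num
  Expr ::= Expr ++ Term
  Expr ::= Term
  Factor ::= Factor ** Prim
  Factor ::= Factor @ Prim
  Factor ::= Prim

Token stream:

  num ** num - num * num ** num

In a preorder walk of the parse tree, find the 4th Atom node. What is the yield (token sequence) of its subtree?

num

[Expr [Term [Factor [Factor [Prim [Atom num]]] ** [Prim [Atom num] - [Prim [Atom num]]]] * [Term [Factor [Factor [Prim [Atom num]]] ** [Prim [Atom num]]]]]]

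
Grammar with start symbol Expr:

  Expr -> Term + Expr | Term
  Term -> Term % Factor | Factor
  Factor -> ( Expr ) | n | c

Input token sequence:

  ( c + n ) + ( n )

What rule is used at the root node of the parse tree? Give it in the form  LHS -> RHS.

[Expr [Term [Factor ( [Expr [Term [Factor c]] + [Expr [Term [Factor n]]]] )]] + [Expr [Term [Factor ( [Expr [Term [Factor n]]] )]]]]

Expr -> Term + Expr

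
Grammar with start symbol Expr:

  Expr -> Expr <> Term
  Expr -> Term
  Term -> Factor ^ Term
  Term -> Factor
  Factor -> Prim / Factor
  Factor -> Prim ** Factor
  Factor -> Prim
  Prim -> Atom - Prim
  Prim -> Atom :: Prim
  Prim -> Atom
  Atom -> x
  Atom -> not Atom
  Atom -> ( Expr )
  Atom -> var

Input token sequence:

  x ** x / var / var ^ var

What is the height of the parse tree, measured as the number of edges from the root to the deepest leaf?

8

[Expr [Term [Factor [Prim [Atom x]] ** [Factor [Prim [Atom x]] / [Factor [Prim [Atom var]] / [Factor [Prim [Atom var]]]]]] ^ [Term [Factor [Prim [Atom var]]]]]]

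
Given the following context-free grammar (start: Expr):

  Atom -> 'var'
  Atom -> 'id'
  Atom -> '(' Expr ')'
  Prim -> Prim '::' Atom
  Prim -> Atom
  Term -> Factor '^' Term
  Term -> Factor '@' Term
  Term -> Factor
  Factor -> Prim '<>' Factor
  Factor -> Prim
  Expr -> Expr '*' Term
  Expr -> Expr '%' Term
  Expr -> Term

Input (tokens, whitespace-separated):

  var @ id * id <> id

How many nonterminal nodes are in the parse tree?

17

[Expr [Expr [Term [Factor [Prim [Atom var]]] @ [Term [Factor [Prim [Atom id]]]]]] * [Term [Factor [Prim [Atom id]] <> [Factor [Prim [Atom id]]]]]]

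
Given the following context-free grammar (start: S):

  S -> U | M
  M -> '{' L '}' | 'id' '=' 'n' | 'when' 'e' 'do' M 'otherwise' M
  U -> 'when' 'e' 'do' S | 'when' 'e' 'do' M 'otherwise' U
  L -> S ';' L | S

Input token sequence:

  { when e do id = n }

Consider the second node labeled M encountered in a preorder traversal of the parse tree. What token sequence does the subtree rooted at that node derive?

id = n

[S [M { [L [S [U when e do [S [M id = n]]]]] }]]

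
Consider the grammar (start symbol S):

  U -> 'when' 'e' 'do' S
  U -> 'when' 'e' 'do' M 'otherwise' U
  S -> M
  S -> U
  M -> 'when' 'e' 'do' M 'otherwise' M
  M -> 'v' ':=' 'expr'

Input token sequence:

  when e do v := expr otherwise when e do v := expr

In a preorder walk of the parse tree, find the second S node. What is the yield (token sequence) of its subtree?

[S [U when e do [M v := expr] otherwise [U when e do [S [M v := expr]]]]]

v := expr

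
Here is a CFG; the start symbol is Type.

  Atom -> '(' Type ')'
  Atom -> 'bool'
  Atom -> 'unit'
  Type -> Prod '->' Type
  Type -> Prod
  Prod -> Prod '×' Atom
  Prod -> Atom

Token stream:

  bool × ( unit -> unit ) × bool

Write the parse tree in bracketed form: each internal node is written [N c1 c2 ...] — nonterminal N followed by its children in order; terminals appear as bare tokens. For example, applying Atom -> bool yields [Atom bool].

[Type [Prod [Prod [Prod [Atom bool]] × [Atom ( [Type [Prod [Atom unit]] -> [Type [Prod [Atom unit]]]] )]] × [Atom bool]]]

Type
Prod
Prod × Atom
Prod × Atom × Atom
Atom × Atom × Atom
bool × Atom × Atom
bool × ( Type ) × Atom
bool × ( Prod -> Type ) × Atom
bool × ( Atom -> Type ) × Atom
bool × ( unit -> Type ) × Atom
bool × ( unit -> Prod ) × Atom
bool × ( unit -> Atom ) × Atom
bool × ( unit -> unit ) × Atom
bool × ( unit -> unit ) × bool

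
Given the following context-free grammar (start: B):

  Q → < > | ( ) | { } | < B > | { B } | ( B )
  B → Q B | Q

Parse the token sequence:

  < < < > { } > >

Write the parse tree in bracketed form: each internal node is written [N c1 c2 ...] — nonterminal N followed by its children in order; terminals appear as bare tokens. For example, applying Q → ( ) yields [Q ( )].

[B [Q < [B [Q < [B [Q < >] [B [Q { }]]] >]] >]]

B
Q
< B >
< Q >
< < B > >
< < Q B > >
< < < > B > >
< < < > Q > >
< < < > { } > >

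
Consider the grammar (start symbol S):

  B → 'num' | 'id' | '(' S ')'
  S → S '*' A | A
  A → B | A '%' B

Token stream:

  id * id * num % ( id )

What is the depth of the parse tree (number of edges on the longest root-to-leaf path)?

[S [S [S [A [B id]]] * [A [B id]]] * [A [A [B num]] % [B ( [S [A [B id]]] )]]]

6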